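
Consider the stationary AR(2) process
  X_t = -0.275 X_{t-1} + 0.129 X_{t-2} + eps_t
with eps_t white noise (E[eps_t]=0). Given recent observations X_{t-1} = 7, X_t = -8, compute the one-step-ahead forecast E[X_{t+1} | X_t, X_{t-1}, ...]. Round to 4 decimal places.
E[X_{t+1} \mid \mathcal F_t] = 3.1030

For an AR(p) model X_t = c + sum_i phi_i X_{t-i} + eps_t, the
one-step-ahead conditional mean is
  E[X_{t+1} | X_t, ...] = c + sum_i phi_i X_{t+1-i}.
Substitute known values:
  E[X_{t+1} | ...] = (-0.275) * (-8) + (0.129) * (7)
                   = 3.1030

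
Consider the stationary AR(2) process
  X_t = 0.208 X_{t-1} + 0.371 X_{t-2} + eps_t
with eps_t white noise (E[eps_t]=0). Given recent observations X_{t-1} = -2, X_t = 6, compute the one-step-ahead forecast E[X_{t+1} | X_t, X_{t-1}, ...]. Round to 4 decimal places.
E[X_{t+1} \mid \mathcal F_t] = 0.5060

For an AR(p) model X_t = c + sum_i phi_i X_{t-i} + eps_t, the
one-step-ahead conditional mean is
  E[X_{t+1} | X_t, ...] = c + sum_i phi_i X_{t+1-i}.
Substitute known values:
  E[X_{t+1} | ...] = (0.208) * (6) + (0.371) * (-2)
                   = 0.5060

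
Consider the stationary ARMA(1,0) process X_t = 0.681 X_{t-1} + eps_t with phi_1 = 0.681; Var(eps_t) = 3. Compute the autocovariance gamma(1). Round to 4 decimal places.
\gamma(1) = 3.8099

Multiply the model equation by X_{t-k} and take expectations. With theta_0 = psi_0 = 1 and psi_j the MA(infinity) weights, this gives
  gamma(k) - sum_i phi_i gamma(k-i) = c_k,
  c_k = sigma^2 * sum_{j=k..q} theta_j psi_{j-k}   (c_k = 0 for k > q),
using gamma(-m) = gamma(m).
Pure AR (q = 0): c_0 = sigma^2 = 3, c_k = 0 for k >= 1.
Equations for k = 0 and k = 1 (AR order 1):
  gamma(0) = phi_1 gamma(1) + c_0
  gamma(1) = phi_1 gamma(0) + c_1
Substituting the second into the first: gamma(0) (1 - phi_1^2) = c_0 + phi_1 c_1, so
  gamma(0) = c_0 / (1 - phi_1^2) = 3 / (1 - (0.681)^2) = 3 / 0.536239 = 5.59452.
  gamma(1) = phi_1 gamma(0) = (0.681)(5.59452) = 3.809868.
Therefore gamma(1) = 3.8099 (to 4 decimal places).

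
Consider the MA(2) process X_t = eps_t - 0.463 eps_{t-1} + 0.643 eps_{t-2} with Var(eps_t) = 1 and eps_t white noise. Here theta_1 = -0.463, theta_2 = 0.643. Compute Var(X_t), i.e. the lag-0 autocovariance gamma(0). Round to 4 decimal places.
\gamma(0) = 1.6278

For an MA(q) process X_t = eps_t + sum_i theta_i eps_{t-i} with
Var(eps_t) = sigma^2, the variance is
  gamma(0) = sigma^2 * (1 + sum_i theta_i^2).
  sum_i theta_i^2 = (-0.463)^2 + (0.643)^2 = 0.214369 + 0.413449 = 0.627818.
  gamma(0) = 1 * (1 + 0.627818) = 1 * 1.627818 = 1.627818, which rounds to 1.6278.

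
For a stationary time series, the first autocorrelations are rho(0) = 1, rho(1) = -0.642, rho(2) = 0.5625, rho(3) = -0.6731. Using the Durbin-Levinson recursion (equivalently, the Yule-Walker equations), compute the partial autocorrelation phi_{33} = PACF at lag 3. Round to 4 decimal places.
\phi_{33} = -0.4371

The PACF at lag k is phi_{kk}, the last component of the solution
to the Yule-Walker system G_k phi = r_k where
  (G_k)_{ij} = rho(|i - j|), (r_k)_i = rho(i), i,j = 1..k.
Equivalently, Durbin-Levinson gives phi_{kk} iteratively:
  phi_{11} = rho(1)
  phi_{kk} = [rho(k) - sum_{j=1..k-1} phi_{k-1,j} rho(k-j)]
            / [1 - sum_{j=1..k-1} phi_{k-1,j} rho(j)],
  phi_{k,j} = phi_{k-1,j} - phi_{kk} phi_{k-1,k-j},  j = 1..k-1.
Step k = 1:
  phi_11 = rho(1) = -0.642.
Step k = 2:
  phi_22 = [rho(2) - phi_11 rho(1)] / [1 - phi_11 rho(1)] = [0.5625 - (-0.642)(-0.642)] / [1 - (-0.642)(-0.642)]
         = 0.150336 / 0.587836 = 0.255745.
  Update: phi_21 = phi_11 - phi_22 phi_11 = -0.642 - (0.255745)(-0.642) = -0.477812.
Step k = 3:
  phi_33 = [rho(3) - phi_21 rho(2) - phi_22 rho(1)] / [1 - phi_21 rho(1) - phi_22 rho(2)]
    numerator   = -0.6731 - (-0.477812)(0.5625) - (0.255745)(-0.642) = -0.24014268
    denominator = 1 - (-0.477812)(-0.642) - (0.255745)(0.5625) = 0.54938835
  phi_33 = -0.24014268 / 0.54938835 = -0.4371.
Therefore phi_{33} = -0.4371.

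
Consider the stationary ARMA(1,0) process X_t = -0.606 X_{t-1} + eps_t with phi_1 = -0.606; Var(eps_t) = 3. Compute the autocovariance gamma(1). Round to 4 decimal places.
\gamma(1) = -2.8731

Multiply the model equation by X_{t-k} and take expectations. With theta_0 = psi_0 = 1 and psi_j the MA(infinity) weights, this gives
  gamma(k) - sum_i phi_i gamma(k-i) = c_k,
  c_k = sigma^2 * sum_{j=k..q} theta_j psi_{j-k}   (c_k = 0 for k > q),
using gamma(-m) = gamma(m).
Pure AR (q = 0): c_0 = sigma^2 = 3, c_k = 0 for k >= 1.
Equations for k = 0 and k = 1 (AR order 1):
  gamma(0) = phi_1 gamma(1) + c_0
  gamma(1) = phi_1 gamma(0) + c_1
Substituting the second into the first: gamma(0) (1 - phi_1^2) = c_0 + phi_1 c_1, so
  gamma(0) = c_0 / (1 - phi_1^2) = 3 / (1 - (-0.606)^2) = 3 / 0.632764 = 4.741104.
  gamma(1) = phi_1 gamma(0) = (-0.606)(4.741104) = -2.873109.
Therefore gamma(1) = -2.8731 (to 4 decimal places).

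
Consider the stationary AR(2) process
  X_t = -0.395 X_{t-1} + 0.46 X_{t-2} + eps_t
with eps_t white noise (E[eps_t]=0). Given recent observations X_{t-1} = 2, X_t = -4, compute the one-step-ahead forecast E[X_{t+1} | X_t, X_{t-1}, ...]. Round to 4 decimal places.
E[X_{t+1} \mid \mathcal F_t] = 2.5000

For an AR(p) model X_t = c + sum_i phi_i X_{t-i} + eps_t, the
one-step-ahead conditional mean is
  E[X_{t+1} | X_t, ...] = c + sum_i phi_i X_{t+1-i}.
Substitute known values:
  E[X_{t+1} | ...] = (-0.395) * (-4) + (0.46) * (2)
                   = 2.5000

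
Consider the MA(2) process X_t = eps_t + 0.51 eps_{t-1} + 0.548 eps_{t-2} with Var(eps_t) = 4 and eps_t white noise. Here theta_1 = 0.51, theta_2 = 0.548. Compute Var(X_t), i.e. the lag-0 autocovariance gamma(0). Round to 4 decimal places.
\gamma(0) = 6.2416

For an MA(q) process X_t = eps_t + sum_i theta_i eps_{t-i} with
Var(eps_t) = sigma^2, the variance is
  gamma(0) = sigma^2 * (1 + sum_i theta_i^2).
  sum_i theta_i^2 = (0.51)^2 + (0.548)^2 = 0.2601 + 0.300304 = 0.560404.
  gamma(0) = 4 * (1 + 0.560404) = 4 * 1.560404 = 6.241616, which rounds to 6.2416.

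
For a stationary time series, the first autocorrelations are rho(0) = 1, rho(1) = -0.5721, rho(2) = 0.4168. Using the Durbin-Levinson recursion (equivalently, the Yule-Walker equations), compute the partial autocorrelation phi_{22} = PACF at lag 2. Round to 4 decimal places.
\phi_{22} = 0.1330

The PACF at lag k is phi_{kk}, the last component of the solution
to the Yule-Walker system G_k phi = r_k where
  (G_k)_{ij} = rho(|i - j|), (r_k)_i = rho(i), i,j = 1..k.
Equivalently, Durbin-Levinson gives phi_{kk} iteratively:
  phi_{11} = rho(1)
  phi_{kk} = [rho(k) - sum_{j=1..k-1} phi_{k-1,j} rho(k-j)]
            / [1 - sum_{j=1..k-1} phi_{k-1,j} rho(j)],
  phi_{k,j} = phi_{k-1,j} - phi_{kk} phi_{k-1,k-j},  j = 1..k-1.
Step k = 1:
  phi_11 = rho(1) = -0.5721.
Step k = 2:
  phi_22 = [rho(2) - phi_11 rho(1)] / [1 - phi_11 rho(1)] = [0.4168 - (-0.5721)(-0.5721)] / [1 - (-0.5721)(-0.5721)]
         = 0.08950159 / 0.67270159 = 0.133.
Therefore phi_{22} = 0.1330.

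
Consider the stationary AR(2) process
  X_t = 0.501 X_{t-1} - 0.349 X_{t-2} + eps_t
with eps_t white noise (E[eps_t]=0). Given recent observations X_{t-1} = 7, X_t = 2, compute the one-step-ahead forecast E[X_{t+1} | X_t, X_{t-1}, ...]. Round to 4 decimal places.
E[X_{t+1} \mid \mathcal F_t] = -1.4410

For an AR(p) model X_t = c + sum_i phi_i X_{t-i} + eps_t, the
one-step-ahead conditional mean is
  E[X_{t+1} | X_t, ...] = c + sum_i phi_i X_{t+1-i}.
Substitute known values:
  E[X_{t+1} | ...] = (0.501) * (2) + (-0.349) * (7)
                   = -1.4410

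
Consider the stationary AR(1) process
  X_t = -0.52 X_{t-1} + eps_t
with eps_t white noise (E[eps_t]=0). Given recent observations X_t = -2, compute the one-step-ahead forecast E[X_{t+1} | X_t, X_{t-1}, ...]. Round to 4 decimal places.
E[X_{t+1} \mid \mathcal F_t] = 1.0400

For an AR(p) model X_t = c + sum_i phi_i X_{t-i} + eps_t, the
one-step-ahead conditional mean is
  E[X_{t+1} | X_t, ...] = c + sum_i phi_i X_{t+1-i}.
Substitute known values:
  E[X_{t+1} | ...] = (-0.52) * (-2)
                   = 1.0400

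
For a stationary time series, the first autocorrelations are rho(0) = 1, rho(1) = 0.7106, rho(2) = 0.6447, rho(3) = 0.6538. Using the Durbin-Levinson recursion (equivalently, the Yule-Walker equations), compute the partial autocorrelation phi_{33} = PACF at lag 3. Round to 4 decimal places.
\phi_{33} = 0.2731

The PACF at lag k is phi_{kk}, the last component of the solution
to the Yule-Walker system G_k phi = r_k where
  (G_k)_{ij} = rho(|i - j|), (r_k)_i = rho(i), i,j = 1..k.
Equivalently, Durbin-Levinson gives phi_{kk} iteratively:
  phi_{11} = rho(1)
  phi_{kk} = [rho(k) - sum_{j=1..k-1} phi_{k-1,j} rho(k-j)]
            / [1 - sum_{j=1..k-1} phi_{k-1,j} rho(j)],
  phi_{k,j} = phi_{k-1,j} - phi_{kk} phi_{k-1,k-j},  j = 1..k-1.
Step k = 1:
  phi_11 = rho(1) = 0.7106.
Step k = 2:
  phi_22 = [rho(2) - phi_11 rho(1)] / [1 - phi_11 rho(1)] = [0.6447 - (0.7106)(0.7106)] / [1 - (0.7106)(0.7106)]
         = 0.13974764 / 0.49504764 = 0.282291.
  Update: phi_21 = phi_11 - phi_22 phi_11 = 0.7106 - (0.282291)(0.7106) = 0.510004.
Step k = 3:
  phi_33 = [rho(3) - phi_21 rho(2) - phi_22 rho(1)] / [1 - phi_21 rho(1) - phi_22 rho(2)]
    numerator   = 0.6538 - (0.510004)(0.6447) - (0.282291)(0.7106) = 0.12440435
    denominator = 1 - (0.510004)(0.7106) - (0.282291)(0.6447) = 0.4555981
  phi_33 = 0.12440435 / 0.4555981 = 0.2731.
Therefore phi_{33} = 0.2731.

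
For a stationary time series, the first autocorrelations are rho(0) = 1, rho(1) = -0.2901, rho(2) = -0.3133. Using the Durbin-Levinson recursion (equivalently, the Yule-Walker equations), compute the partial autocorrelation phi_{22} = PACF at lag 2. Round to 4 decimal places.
\phi_{22} = -0.4340

The PACF at lag k is phi_{kk}, the last component of the solution
to the Yule-Walker system G_k phi = r_k where
  (G_k)_{ij} = rho(|i - j|), (r_k)_i = rho(i), i,j = 1..k.
Equivalently, Durbin-Levinson gives phi_{kk} iteratively:
  phi_{11} = rho(1)
  phi_{kk} = [rho(k) - sum_{j=1..k-1} phi_{k-1,j} rho(k-j)]
            / [1 - sum_{j=1..k-1} phi_{k-1,j} rho(j)],
  phi_{k,j} = phi_{k-1,j} - phi_{kk} phi_{k-1,k-j},  j = 1..k-1.
Step k = 1:
  phi_11 = rho(1) = -0.2901.
Step k = 2:
  phi_22 = [rho(2) - phi_11 rho(1)] / [1 - phi_11 rho(1)] = [-0.3133 - (-0.2901)(-0.2901)] / [1 - (-0.2901)(-0.2901)]
         = -0.39745801 / 0.91584199 = -0.434.
Therefore phi_{22} = -0.4340.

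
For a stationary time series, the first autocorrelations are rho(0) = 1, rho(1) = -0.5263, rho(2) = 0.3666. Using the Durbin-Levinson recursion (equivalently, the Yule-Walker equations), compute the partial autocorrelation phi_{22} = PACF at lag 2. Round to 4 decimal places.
\phi_{22} = 0.1239

The PACF at lag k is phi_{kk}, the last component of the solution
to the Yule-Walker system G_k phi = r_k where
  (G_k)_{ij} = rho(|i - j|), (r_k)_i = rho(i), i,j = 1..k.
Equivalently, Durbin-Levinson gives phi_{kk} iteratively:
  phi_{11} = rho(1)
  phi_{kk} = [rho(k) - sum_{j=1..k-1} phi_{k-1,j} rho(k-j)]
            / [1 - sum_{j=1..k-1} phi_{k-1,j} rho(j)],
  phi_{k,j} = phi_{k-1,j} - phi_{kk} phi_{k-1,k-j},  j = 1..k-1.
Step k = 1:
  phi_11 = rho(1) = -0.5263.
Step k = 2:
  phi_22 = [rho(2) - phi_11 rho(1)] / [1 - phi_11 rho(1)] = [0.3666 - (-0.5263)(-0.5263)] / [1 - (-0.5263)(-0.5263)]
         = 0.08960831 / 0.72300831 = 0.1239.
Therefore phi_{22} = 0.1239.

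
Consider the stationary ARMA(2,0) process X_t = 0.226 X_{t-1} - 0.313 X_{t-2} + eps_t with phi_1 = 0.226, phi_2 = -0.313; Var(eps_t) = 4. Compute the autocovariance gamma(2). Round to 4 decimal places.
\gamma(2) = -1.2526

Multiply the model equation by X_{t-k} and take expectations. With theta_0 = psi_0 = 1 and psi_j the MA(infinity) weights, this gives
  gamma(k) - sum_i phi_i gamma(k-i) = c_k,
  c_k = sigma^2 * sum_{j=k..q} theta_j psi_{j-k}   (c_k = 0 for k > q),
using gamma(-m) = gamma(m).
Pure AR (q = 0): c_0 = sigma^2 = 4, c_k = 0 for k >= 1.
Equations for k = 0, 1, 2 (AR order 2, c_2 = 0):
  (E0) gamma(0) = phi_1 gamma(1) + phi_2 gamma(2) + c_0
  (E1) gamma(1) = phi_1 gamma(0) + phi_2 gamma(1) + c_1
  (E2) gamma(2) = phi_1 gamma(1) + phi_2 gamma(0)
From (E1): gamma(1) = A gamma(0) + B with
  A = phi_1 / (1 - phi_2) = 0.226 / 1.313 = 0.172125,   B = c_1 / (1 - phi_2) = 0 / 1.313 = 0.
Insert (E2) into (E0): gamma(0) (1 - phi_2^2) = phi_1 (1 + phi_2) gamma(1) + c_0.
  phi_1 (1 + phi_2) = (0.226)(0.687) = 0.155262,   1 - phi_2^2 = 0.902031.
Replace gamma(1) by A gamma(0) + B and collect gamma(0):
  gamma(0) [0.902031 - (0.155262)(0.172125)] = c_0 = 4
  gamma(0) * 0.875307 = 4
  gamma(0) = 4 / 0.875307 = 4.569828.
  gamma(1) = A gamma(0) = (0.172125)(4.569828) = 0.786581.
  gamma(2) = phi_1 gamma(1) + phi_2 gamma(0) = (0.226)(0.786581) + (-0.313)(4.569828) = -1.252589.
Therefore gamma(2) = -1.2526 (to 4 decimal places).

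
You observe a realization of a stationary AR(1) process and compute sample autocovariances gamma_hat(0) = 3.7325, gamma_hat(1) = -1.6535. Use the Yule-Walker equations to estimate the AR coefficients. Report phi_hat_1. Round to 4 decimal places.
\hat\phi_{1} = -0.4430

The Yule-Walker equations for an AR(p) process read, in matrix form,
  Gamma_p phi = r_p,   with   (Gamma_p)_{ij} = gamma(|i - j|),
                       (r_p)_i = gamma(i),   i,j = 1..p.
Substitute the sample gammas (Toeplitz matrix and right-hand side of size 1):
  Gamma_p = [[3.7325]]
  r_p     = [-1.6535]
With p = 1 this is the single equation gamma(0) phi_1 = gamma(1):
  phi_hat_1 = gamma(1) / gamma(0) = -1.6535 / 3.7325 = -0.4430.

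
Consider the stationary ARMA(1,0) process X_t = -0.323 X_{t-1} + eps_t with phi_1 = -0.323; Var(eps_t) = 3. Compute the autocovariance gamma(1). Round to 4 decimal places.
\gamma(1) = -1.0819

Multiply the model equation by X_{t-k} and take expectations. With theta_0 = psi_0 = 1 and psi_j the MA(infinity) weights, this gives
  gamma(k) - sum_i phi_i gamma(k-i) = c_k,
  c_k = sigma^2 * sum_{j=k..q} theta_j psi_{j-k}   (c_k = 0 for k > q),
using gamma(-m) = gamma(m).
Pure AR (q = 0): c_0 = sigma^2 = 3, c_k = 0 for k >= 1.
Equations for k = 0 and k = 1 (AR order 1):
  gamma(0) = phi_1 gamma(1) + c_0
  gamma(1) = phi_1 gamma(0) + c_1
Substituting the second into the first: gamma(0) (1 - phi_1^2) = c_0 + phi_1 c_1, so
  gamma(0) = c_0 / (1 - phi_1^2) = 3 / (1 - (-0.323)^2) = 3 / 0.895671 = 3.349444.
  gamma(1) = phi_1 gamma(0) = (-0.323)(3.349444) = -1.08187.
Therefore gamma(1) = -1.0819 (to 4 decimal places).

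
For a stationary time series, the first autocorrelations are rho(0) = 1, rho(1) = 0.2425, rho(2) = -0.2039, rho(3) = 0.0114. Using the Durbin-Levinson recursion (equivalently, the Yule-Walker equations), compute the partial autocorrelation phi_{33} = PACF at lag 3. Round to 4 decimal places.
\phi_{33} = 0.1640

The PACF at lag k is phi_{kk}, the last component of the solution
to the Yule-Walker system G_k phi = r_k where
  (G_k)_{ij} = rho(|i - j|), (r_k)_i = rho(i), i,j = 1..k.
Equivalently, Durbin-Levinson gives phi_{kk} iteratively:
  phi_{11} = rho(1)
  phi_{kk} = [rho(k) - sum_{j=1..k-1} phi_{k-1,j} rho(k-j)]
            / [1 - sum_{j=1..k-1} phi_{k-1,j} rho(j)],
  phi_{k,j} = phi_{k-1,j} - phi_{kk} phi_{k-1,k-j},  j = 1..k-1.
Step k = 1:
  phi_11 = rho(1) = 0.2425.
Step k = 2:
  phi_22 = [rho(2) - phi_11 rho(1)] / [1 - phi_11 rho(1)] = [-0.2039 - (0.2425)(0.2425)] / [1 - (0.2425)(0.2425)]
         = -0.26270625 / 0.94119375 = -0.27912.
  Update: phi_21 = phi_11 - phi_22 phi_11 = 0.2425 - (-0.27912)(0.2425) = 0.310187.
Step k = 3:
  phi_33 = [rho(3) - phi_21 rho(2) - phi_22 rho(1)] / [1 - phi_21 rho(1) - phi_22 rho(2)]
    numerator   = 0.0114 - (0.310187)(-0.2039) - (-0.27912)(0.2425) = 0.14233373
    denominator = 1 - (0.310187)(0.2425) - (-0.27912)(-0.2039) = 0.86786711
  phi_33 = 0.14233373 / 0.86786711 = 0.164.
Therefore phi_{33} = 0.1640.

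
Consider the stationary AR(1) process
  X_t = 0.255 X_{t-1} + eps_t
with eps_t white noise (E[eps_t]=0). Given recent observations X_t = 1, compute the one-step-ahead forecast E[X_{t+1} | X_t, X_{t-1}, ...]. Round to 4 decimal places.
E[X_{t+1} \mid \mathcal F_t] = 0.2550

For an AR(p) model X_t = c + sum_i phi_i X_{t-i} + eps_t, the
one-step-ahead conditional mean is
  E[X_{t+1} | X_t, ...] = c + sum_i phi_i X_{t+1-i}.
Substitute known values:
  E[X_{t+1} | ...] = (0.255) * (1)
                   = 0.2550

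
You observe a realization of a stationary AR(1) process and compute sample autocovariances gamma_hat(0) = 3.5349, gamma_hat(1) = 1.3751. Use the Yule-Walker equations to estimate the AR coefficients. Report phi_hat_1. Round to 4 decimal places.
\hat\phi_{1} = 0.3890

The Yule-Walker equations for an AR(p) process read, in matrix form,
  Gamma_p phi = r_p,   with   (Gamma_p)_{ij} = gamma(|i - j|),
                       (r_p)_i = gamma(i),   i,j = 1..p.
Substitute the sample gammas (Toeplitz matrix and right-hand side of size 1):
  Gamma_p = [[3.5349]]
  r_p     = [1.3751]
With p = 1 this is the single equation gamma(0) phi_1 = gamma(1):
  phi_hat_1 = gamma(1) / gamma(0) = 1.3751 / 3.5349 = 0.3890.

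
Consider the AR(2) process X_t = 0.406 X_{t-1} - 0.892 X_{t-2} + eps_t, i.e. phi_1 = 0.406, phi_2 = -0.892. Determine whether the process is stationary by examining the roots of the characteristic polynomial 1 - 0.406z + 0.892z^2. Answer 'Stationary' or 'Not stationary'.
\text{Stationary}

The AR(p) characteristic polynomial is P(z) = 1 - 0.406z + 0.892z^2.
Stationarity requires all roots to lie outside the unit circle, i.e. |z| > 1 for every root.
Set 1 + (-0.406) z + (0.892) z^2 = 0, i.e. a z^2 + b z + c = 0 with a = 0.892, b = -0.406, c = 1.
Discriminant D = b^2 - 4ac = (-0.406)^2 - 4*(0.892)*1 = 0.164836 - (3.568) = -3.403164.
D < 0, so the roots are the complex-conjugate pair z = (-b +/- i sqrt(-D)) / (2a) = 0.2276 +/- 1.0341i.
For a conjugate pair |z|^2 = z * conj(z) = (product of roots) = c/a = 1/(0.892) = 1.121076, so |z| = sqrt(1.121076) = 1.0588 for both roots.
Moduli of all roots: 1.0588, 1.0588.
All moduli strictly greater than 1? Yes.
Verdict: Stationary.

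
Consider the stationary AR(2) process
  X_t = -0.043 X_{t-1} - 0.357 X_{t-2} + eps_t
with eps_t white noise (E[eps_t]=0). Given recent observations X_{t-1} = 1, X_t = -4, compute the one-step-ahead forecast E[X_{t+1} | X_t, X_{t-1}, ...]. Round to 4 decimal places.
E[X_{t+1} \mid \mathcal F_t] = -0.1850

For an AR(p) model X_t = c + sum_i phi_i X_{t-i} + eps_t, the
one-step-ahead conditional mean is
  E[X_{t+1} | X_t, ...] = c + sum_i phi_i X_{t+1-i}.
Substitute known values:
  E[X_{t+1} | ...] = (-0.043) * (-4) + (-0.357) * (1)
                   = -0.1850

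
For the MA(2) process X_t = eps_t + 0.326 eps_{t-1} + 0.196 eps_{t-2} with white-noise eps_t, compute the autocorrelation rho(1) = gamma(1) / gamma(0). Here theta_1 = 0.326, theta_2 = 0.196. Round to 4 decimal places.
\rho(1) = 0.3406

For an MA(q) process with theta_0 = 1, the autocovariance is
  gamma(k) = sigma^2 * sum_{i=0..q-k} theta_i * theta_{i+k},
and rho(k) = gamma(k) / gamma(0). Sigma^2 cancels.
  numerator   = (1)*(0.326) + (0.326)*(0.196) = 0.389896.
  denominator = (1)^2 + (0.326)^2 + (0.196)^2 = 1.144692.
  rho(1) = 0.389896 / 1.144692 = 0.3406.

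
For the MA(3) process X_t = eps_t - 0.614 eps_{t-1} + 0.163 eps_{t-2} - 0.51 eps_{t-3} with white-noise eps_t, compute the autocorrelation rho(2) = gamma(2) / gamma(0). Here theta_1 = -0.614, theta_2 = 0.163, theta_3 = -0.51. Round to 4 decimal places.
\rho(2) = 0.2862

For an MA(q) process with theta_0 = 1, the autocovariance is
  gamma(k) = sigma^2 * sum_{i=0..q-k} theta_i * theta_{i+k},
and rho(k) = gamma(k) / gamma(0). Sigma^2 cancels.
  numerator   = (1)*(0.163) + (-0.614)*(-0.51) = 0.47614.
  denominator = (1)^2 + (-0.614)^2 + (0.163)^2 + (-0.51)^2 = 1.663665.
  rho(2) = 0.47614 / 1.663665 = 0.2862.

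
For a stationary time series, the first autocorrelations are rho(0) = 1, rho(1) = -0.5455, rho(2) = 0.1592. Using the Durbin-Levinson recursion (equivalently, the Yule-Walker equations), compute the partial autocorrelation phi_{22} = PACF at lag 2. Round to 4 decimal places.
\phi_{22} = -0.1970

The PACF at lag k is phi_{kk}, the last component of the solution
to the Yule-Walker system G_k phi = r_k where
  (G_k)_{ij} = rho(|i - j|), (r_k)_i = rho(i), i,j = 1..k.
Equivalently, Durbin-Levinson gives phi_{kk} iteratively:
  phi_{11} = rho(1)
  phi_{kk} = [rho(k) - sum_{j=1..k-1} phi_{k-1,j} rho(k-j)]
            / [1 - sum_{j=1..k-1} phi_{k-1,j} rho(j)],
  phi_{k,j} = phi_{k-1,j} - phi_{kk} phi_{k-1,k-j},  j = 1..k-1.
Step k = 1:
  phi_11 = rho(1) = -0.5455.
Step k = 2:
  phi_22 = [rho(2) - phi_11 rho(1)] / [1 - phi_11 rho(1)] = [0.1592 - (-0.5455)(-0.5455)] / [1 - (-0.5455)(-0.5455)]
         = -0.13837025 / 0.70242975 = -0.197.
Therefore phi_{22} = -0.1970.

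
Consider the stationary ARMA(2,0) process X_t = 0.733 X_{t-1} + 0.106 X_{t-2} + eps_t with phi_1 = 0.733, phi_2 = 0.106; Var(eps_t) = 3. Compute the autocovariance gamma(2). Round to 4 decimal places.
\gamma(2) = 6.5449

Multiply the model equation by X_{t-k} and take expectations. With theta_0 = psi_0 = 1 and psi_j the MA(infinity) weights, this gives
  gamma(k) - sum_i phi_i gamma(k-i) = c_k,
  c_k = sigma^2 * sum_{j=k..q} theta_j psi_{j-k}   (c_k = 0 for k > q),
using gamma(-m) = gamma(m).
Pure AR (q = 0): c_0 = sigma^2 = 3, c_k = 0 for k >= 1.
Equations for k = 0, 1, 2 (AR order 2, c_2 = 0):
  (E0) gamma(0) = phi_1 gamma(1) + phi_2 gamma(2) + c_0
  (E1) gamma(1) = phi_1 gamma(0) + phi_2 gamma(1) + c_1
  (E2) gamma(2) = phi_1 gamma(1) + phi_2 gamma(0)
From (E1): gamma(1) = A gamma(0) + B with
  A = phi_1 / (1 - phi_2) = 0.733 / 0.894 = 0.819911,   B = c_1 / (1 - phi_2) = 0 / 0.894 = 0.
Insert (E2) into (E0): gamma(0) (1 - phi_2^2) = phi_1 (1 + phi_2) gamma(1) + c_0.
  phi_1 (1 + phi_2) = (0.733)(1.106) = 0.810698,   1 - phi_2^2 = 0.988764.
Replace gamma(1) by A gamma(0) + B and collect gamma(0):
  gamma(0) [0.988764 - (0.810698)(0.819911)] = c_0 = 3
  gamma(0) * 0.324064 = 3
  gamma(0) = 3 / 0.324064 = 9.257425.
  gamma(1) = A gamma(0) = (0.819911)(9.257425) = 7.59026.
  gamma(2) = phi_1 gamma(1) + phi_2 gamma(0) = (0.733)(7.59026) + (0.106)(9.257425) = 6.544948.
Therefore gamma(2) = 6.5449 (to 4 decimal places).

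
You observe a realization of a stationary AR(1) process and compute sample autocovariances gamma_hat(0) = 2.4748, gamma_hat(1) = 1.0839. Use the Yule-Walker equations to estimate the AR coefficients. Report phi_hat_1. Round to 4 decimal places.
\hat\phi_{1} = 0.4380

The Yule-Walker equations for an AR(p) process read, in matrix form,
  Gamma_p phi = r_p,   with   (Gamma_p)_{ij} = gamma(|i - j|),
                       (r_p)_i = gamma(i),   i,j = 1..p.
Substitute the sample gammas (Toeplitz matrix and right-hand side of size 1):
  Gamma_p = [[2.4748]]
  r_p     = [1.0839]
With p = 1 this is the single equation gamma(0) phi_1 = gamma(1):
  phi_hat_1 = gamma(1) / gamma(0) = 1.0839 / 2.4748 = 0.4380.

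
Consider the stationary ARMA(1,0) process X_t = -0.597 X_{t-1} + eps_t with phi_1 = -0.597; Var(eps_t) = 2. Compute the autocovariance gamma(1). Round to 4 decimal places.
\gamma(1) = -1.8552

Multiply the model equation by X_{t-k} and take expectations. With theta_0 = psi_0 = 1 and psi_j the MA(infinity) weights, this gives
  gamma(k) - sum_i phi_i gamma(k-i) = c_k,
  c_k = sigma^2 * sum_{j=k..q} theta_j psi_{j-k}   (c_k = 0 for k > q),
using gamma(-m) = gamma(m).
Pure AR (q = 0): c_0 = sigma^2 = 2, c_k = 0 for k >= 1.
Equations for k = 0 and k = 1 (AR order 1):
  gamma(0) = phi_1 gamma(1) + c_0
  gamma(1) = phi_1 gamma(0) + c_1
Substituting the second into the first: gamma(0) (1 - phi_1^2) = c_0 + phi_1 c_1, so
  gamma(0) = c_0 / (1 - phi_1^2) = 2 / (1 - (-0.597)^2) = 2 / 0.643591 = 3.107564.
  gamma(1) = phi_1 gamma(0) = (-0.597)(3.107564) = -1.855216.
Therefore gamma(1) = -1.8552 (to 4 decimal places).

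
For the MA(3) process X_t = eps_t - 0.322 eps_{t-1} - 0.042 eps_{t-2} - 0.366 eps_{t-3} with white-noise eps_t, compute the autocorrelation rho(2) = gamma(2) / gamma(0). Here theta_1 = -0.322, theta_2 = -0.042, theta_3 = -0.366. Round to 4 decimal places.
\rho(2) = 0.0612

For an MA(q) process with theta_0 = 1, the autocovariance is
  gamma(k) = sigma^2 * sum_{i=0..q-k} theta_i * theta_{i+k},
and rho(k) = gamma(k) / gamma(0). Sigma^2 cancels.
  numerator   = (1)*(-0.042) + (-0.322)*(-0.366) = 0.075852.
  denominator = (1)^2 + (-0.322)^2 + (-0.042)^2 + (-0.366)^2 = 1.239404.
  rho(2) = 0.075852 / 1.239404 = 0.0612.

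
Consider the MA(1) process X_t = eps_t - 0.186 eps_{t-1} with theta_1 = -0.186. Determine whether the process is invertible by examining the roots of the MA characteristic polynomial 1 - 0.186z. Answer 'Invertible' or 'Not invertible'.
\text{Invertible}

The MA(q) characteristic polynomial is P(z) = 1 - 0.186z.
Invertibility requires all roots to lie outside the unit circle, i.e. |z| > 1 for every root.
This is linear in z: 1 + (-0.186) z = 0  =>  z = -1/(-0.186) = 5.376344,  |z| = 5.376344.
Moduli of all roots: 5.3763.
All moduli strictly greater than 1? Yes.
Verdict: Invertible.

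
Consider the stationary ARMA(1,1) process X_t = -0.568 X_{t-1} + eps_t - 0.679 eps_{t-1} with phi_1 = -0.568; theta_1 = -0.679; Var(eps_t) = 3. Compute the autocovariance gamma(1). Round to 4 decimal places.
\gamma(1) = -7.6528

Multiply the model equation by X_{t-k} and take expectations. With theta_0 = psi_0 = 1 and psi_j the MA(infinity) weights, this gives
  gamma(k) - sum_i phi_i gamma(k-i) = c_k,
  c_k = sigma^2 * sum_{j=k..q} theta_j psi_{j-k}   (c_k = 0 for k > q),
using gamma(-m) = gamma(m).
psi-weights needed (psi_j = theta_j + sum_i phi_i psi_{j-i}):
  psi_1 = theta_1 + phi_1 = -0.679 + (-0.568) = -1.247
Right-hand sides:
  c_0 = sigma^2 (1 + theta_1 psi_1) = 3 * (1 + (-0.679)(-1.247)) = 3 * 1.846713 = 5.540139
  c_1 = sigma^2 theta_1 = 3 * (-0.679) = -2.037
  c_2 = 0
Equations for k = 0 and k = 1 (AR order 1):
  gamma(0) = phi_1 gamma(1) + c_0
  gamma(1) = phi_1 gamma(0) + c_1
Substituting the second into the first: gamma(0) (1 - phi_1^2) = c_0 + phi_1 c_1, so
  gamma(0) = (c_0 + phi_1 c_1) / (1 - phi_1^2) = (5.540139 + (-0.568)(-2.037)) / (1 - (-0.568)^2) = 6.697155 / 0.677376 = 9.886909.
  gamma(1) = phi_1 gamma(0) + c_1 = (-0.568)(9.886909) + (-2.037) = -7.652764.
Therefore gamma(1) = -7.6528 (to 4 decimal places).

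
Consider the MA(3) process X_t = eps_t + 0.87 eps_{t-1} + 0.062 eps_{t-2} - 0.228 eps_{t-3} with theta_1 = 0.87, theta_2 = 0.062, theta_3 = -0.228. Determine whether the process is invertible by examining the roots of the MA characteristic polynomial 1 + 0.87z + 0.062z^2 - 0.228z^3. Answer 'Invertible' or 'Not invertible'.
\text{Invertible}

The MA(q) characteristic polynomial is P(z) = 1 + 0.87z + 0.062z^2 - 0.228z^3.
Invertibility requires all roots to lie outside the unit circle, i.e. |z| > 1 for every root.
Degree 3: look for a simple real root z0 first, then factor out (1 - z/z0) and solve the remaining quadratic.
Testing z0 = 2.5: P(2.5) = 1 + (0.87)(2.5) + (0.062)(2.5)^2 + (-0.228)(2.5)^3
  = 1 + (2.175) + (0.3875) + (-3.5625) = 0.  So z_0 = 2.5 is a root, |z_0| = 2.5.
Divide out the factor (1 - 0.4 z) = (1 - z/z0) (since 1/z0 = 0.4):
  P(z) = (1 - 0.4 z)(1 + (1.27) z + (0.57) z^2)
  [check: z-coef 1.27 - (0.4) = 0.87; z^2-coef 0.57 - (0.4)(1.27) = 0.062; z^3-coef -(0.4)(0.57) = -0.228.]
Remaining roots from the quadratic factor 1 + (1.27) z + (0.57) z^2:
  Set 1 + (1.27) z + (0.57) z^2 = 0, i.e. a z^2 + b z + c = 0 with a = 0.57, b = 1.27, c = 1.
  Discriminant D = b^2 - 4ac = (1.27)^2 - 4*(0.57)*1 = 1.6129 - (2.28) = -0.6671.
  D < 0, so the roots are the complex-conjugate pair z = (-b +/- i sqrt(-D)) / (2a) = -1.114 +/- 0.7165i.
  For a conjugate pair |z|^2 = z * conj(z) = (product of roots) = c/a = 1/(0.57) = 1.754386, so |z| = sqrt(1.754386) = 1.3245 for both roots.
Moduli of all roots: 2.5000, 1.3245, 1.3245.
All moduli strictly greater than 1? Yes.
Verdict: Invertible.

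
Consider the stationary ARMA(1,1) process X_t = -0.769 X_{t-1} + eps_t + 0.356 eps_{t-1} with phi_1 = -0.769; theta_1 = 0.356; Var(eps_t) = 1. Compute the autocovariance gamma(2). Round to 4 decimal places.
\gamma(2) = 0.5644

Multiply the model equation by X_{t-k} and take expectations. With theta_0 = psi_0 = 1 and psi_j the MA(infinity) weights, this gives
  gamma(k) - sum_i phi_i gamma(k-i) = c_k,
  c_k = sigma^2 * sum_{j=k..q} theta_j psi_{j-k}   (c_k = 0 for k > q),
using gamma(-m) = gamma(m).
psi-weights needed (psi_j = theta_j + sum_i phi_i psi_{j-i}):
  psi_1 = theta_1 + phi_1 = 0.356 + (-0.769) = -0.413
Right-hand sides:
  c_0 = sigma^2 (1 + theta_1 psi_1) = 1 * (1 + (0.356)(-0.413)) = 1 * 0.852972 = 0.852972
  c_1 = sigma^2 theta_1 = 1 * (0.356) = 0.356
  c_2 = 0
Equations for k = 0 and k = 1 (AR order 1):
  gamma(0) = phi_1 gamma(1) + c_0
  gamma(1) = phi_1 gamma(0) + c_1
Substituting the second into the first: gamma(0) (1 - phi_1^2) = c_0 + phi_1 c_1, so
  gamma(0) = (c_0 + phi_1 c_1) / (1 - phi_1^2) = (0.852972 + (-0.769)(0.356)) / (1 - (-0.769)^2) = 0.579208 / 0.408639 = 1.417408.
  gamma(1) = phi_1 gamma(0) + c_1 = (-0.769)(1.417408) + (0.356) = -0.733986.
For k = 2 (> q): gamma(2) = phi_1 gamma(1) = (-0.769)(-0.733986) = 0.564436.
Therefore gamma(2) = 0.5644 (to 4 decimal places).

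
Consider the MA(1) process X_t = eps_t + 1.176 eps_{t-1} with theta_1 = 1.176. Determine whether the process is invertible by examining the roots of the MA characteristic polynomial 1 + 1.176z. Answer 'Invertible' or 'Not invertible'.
\text{Not invertible}

The MA(q) characteristic polynomial is P(z) = 1 + 1.176z.
Invertibility requires all roots to lie outside the unit circle, i.e. |z| > 1 for every root.
This is linear in z: 1 + (1.176) z = 0  =>  z = -1/(1.176) = -0.85034,  |z| = 0.85034.
Moduli of all roots: 0.8503.
All moduli strictly greater than 1? No.
Verdict: Not invertible.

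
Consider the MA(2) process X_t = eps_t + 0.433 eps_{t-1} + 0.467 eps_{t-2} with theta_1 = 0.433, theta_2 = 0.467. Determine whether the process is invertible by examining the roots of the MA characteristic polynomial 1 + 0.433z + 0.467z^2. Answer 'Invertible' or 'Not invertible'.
\text{Invertible}

The MA(q) characteristic polynomial is P(z) = 1 + 0.433z + 0.467z^2.
Invertibility requires all roots to lie outside the unit circle, i.e. |z| > 1 for every root.
Set 1 + (0.433) z + (0.467) z^2 = 0, i.e. a z^2 + b z + c = 0 with a = 0.467, b = 0.433, c = 1.
Discriminant D = b^2 - 4ac = (0.433)^2 - 4*(0.467)*1 = 0.187489 - (1.868) = -1.680511.
D < 0, so the roots are the complex-conjugate pair z = (-b +/- i sqrt(-D)) / (2a) = -0.4636 +/- 1.3879i.
For a conjugate pair |z|^2 = z * conj(z) = (product of roots) = c/a = 1/(0.467) = 2.141328, so |z| = sqrt(2.141328) = 1.4633 for both roots.
Moduli of all roots: 1.4633, 1.4633.
All moduli strictly greater than 1? Yes.
Verdict: Invertible.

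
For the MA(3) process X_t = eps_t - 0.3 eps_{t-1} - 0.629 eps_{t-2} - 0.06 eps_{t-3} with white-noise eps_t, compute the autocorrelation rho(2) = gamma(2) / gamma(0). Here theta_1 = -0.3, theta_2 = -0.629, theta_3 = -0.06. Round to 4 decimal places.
\rho(2) = -0.4103

For an MA(q) process with theta_0 = 1, the autocovariance is
  gamma(k) = sigma^2 * sum_{i=0..q-k} theta_i * theta_{i+k},
and rho(k) = gamma(k) / gamma(0). Sigma^2 cancels.
  numerator   = (1)*(-0.629) + (-0.3)*(-0.06) = -0.611.
  denominator = (1)^2 + (-0.3)^2 + (-0.629)^2 + (-0.06)^2 = 1.489241.
  rho(2) = -0.611 / 1.489241 = -0.4103.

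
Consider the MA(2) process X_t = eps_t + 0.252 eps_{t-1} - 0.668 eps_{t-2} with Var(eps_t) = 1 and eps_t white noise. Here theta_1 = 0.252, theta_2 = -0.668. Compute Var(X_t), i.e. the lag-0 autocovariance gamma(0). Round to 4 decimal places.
\gamma(0) = 1.5097

For an MA(q) process X_t = eps_t + sum_i theta_i eps_{t-i} with
Var(eps_t) = sigma^2, the variance is
  gamma(0) = sigma^2 * (1 + sum_i theta_i^2).
  sum_i theta_i^2 = (0.252)^2 + (-0.668)^2 = 0.063504 + 0.446224 = 0.509728.
  gamma(0) = 1 * (1 + 0.509728) = 1 * 1.509728 = 1.509728, which rounds to 1.5097.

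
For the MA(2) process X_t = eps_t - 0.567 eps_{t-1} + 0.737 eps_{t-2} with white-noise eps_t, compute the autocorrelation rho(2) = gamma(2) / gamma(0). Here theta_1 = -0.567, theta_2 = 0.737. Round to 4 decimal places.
\rho(2) = 0.3952

For an MA(q) process with theta_0 = 1, the autocovariance is
  gamma(k) = sigma^2 * sum_{i=0..q-k} theta_i * theta_{i+k},
and rho(k) = gamma(k) / gamma(0). Sigma^2 cancels.
  numerator   = (1)*(0.737) = 0.737.
  denominator = (1)^2 + (-0.567)^2 + (0.737)^2 = 1.864658.
  rho(2) = 0.737 / 1.864658 = 0.3952.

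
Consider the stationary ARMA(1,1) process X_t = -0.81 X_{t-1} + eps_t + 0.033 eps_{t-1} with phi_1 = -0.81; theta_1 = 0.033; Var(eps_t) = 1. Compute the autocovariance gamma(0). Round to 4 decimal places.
\gamma(0) = 2.7555

Multiply the model equation by X_{t-k} and take expectations. With theta_0 = psi_0 = 1 and psi_j the MA(infinity) weights, this gives
  gamma(k) - sum_i phi_i gamma(k-i) = c_k,
  c_k = sigma^2 * sum_{j=k..q} theta_j psi_{j-k}   (c_k = 0 for k > q),
using gamma(-m) = gamma(m).
psi-weights needed (psi_j = theta_j + sum_i phi_i psi_{j-i}):
  psi_1 = theta_1 + phi_1 = 0.033 + (-0.81) = -0.777
Right-hand sides:
  c_0 = sigma^2 (1 + theta_1 psi_1) = 1 * (1 + (0.033)(-0.777)) = 1 * 0.974359 = 0.974359
  c_1 = sigma^2 theta_1 = 1 * (0.033) = 0.033
  c_2 = 0
Equations for k = 0 and k = 1 (AR order 1):
  gamma(0) = phi_1 gamma(1) + c_0
  gamma(1) = phi_1 gamma(0) + c_1
Substituting the second into the first: gamma(0) (1 - phi_1^2) = c_0 + phi_1 c_1, so
  gamma(0) = (c_0 + phi_1 c_1) / (1 - phi_1^2) = (0.974359 + (-0.81)(0.033)) / (1 - (-0.81)^2) = 0.947629 / 0.3439 = 2.755536.
Therefore gamma(0) = 2.7555 (to 4 decimal places).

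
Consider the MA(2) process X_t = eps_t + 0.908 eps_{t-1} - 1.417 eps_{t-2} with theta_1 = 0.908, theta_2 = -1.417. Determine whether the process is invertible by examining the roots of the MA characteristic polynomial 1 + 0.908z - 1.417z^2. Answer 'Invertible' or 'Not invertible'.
\text{Not invertible}

The MA(q) characteristic polynomial is P(z) = 1 + 0.908z - 1.417z^2.
Invertibility requires all roots to lie outside the unit circle, i.e. |z| > 1 for every root.
Set 1 + (0.908) z + (-1.417) z^2 = 0, i.e. a z^2 + b z + c = 0 with a = -1.417, b = 0.908, c = 1.
Discriminant D = b^2 - 4ac = (0.908)^2 - 4*(-1.417)*1 = 0.824464 - (-5.668) = 6.492464.
D >= 0, so the roots are real: z = (-b +/- sqrt(D)) / (2a) = (-0.908 +/- 2.548031) / (-2.834).
  z_1 = (-0.908 + 2.548031) / (-2.834) = -0.5787,   |z_1| = 0.5787.
  z_2 = (-0.908 - 2.548031) / (-2.834) = 1.2195,   |z_2| = 1.2195.
Moduli of all roots: 0.5787, 1.2195.
All moduli strictly greater than 1? No.
Verdict: Not invertible.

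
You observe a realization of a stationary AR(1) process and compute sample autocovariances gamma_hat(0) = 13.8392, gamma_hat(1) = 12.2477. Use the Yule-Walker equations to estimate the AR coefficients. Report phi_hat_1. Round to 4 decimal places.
\hat\phi_{1} = 0.8850

The Yule-Walker equations for an AR(p) process read, in matrix form,
  Gamma_p phi = r_p,   with   (Gamma_p)_{ij} = gamma(|i - j|),
                       (r_p)_i = gamma(i),   i,j = 1..p.
Substitute the sample gammas (Toeplitz matrix and right-hand side of size 1):
  Gamma_p = [[13.8392]]
  r_p     = [12.2477]
With p = 1 this is the single equation gamma(0) phi_1 = gamma(1):
  phi_hat_1 = gamma(1) / gamma(0) = 12.2477 / 13.8392 = 0.8850.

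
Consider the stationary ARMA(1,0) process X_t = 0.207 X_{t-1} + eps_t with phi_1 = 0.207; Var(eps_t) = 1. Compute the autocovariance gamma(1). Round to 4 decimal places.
\gamma(1) = 0.2163

Multiply the model equation by X_{t-k} and take expectations. With theta_0 = psi_0 = 1 and psi_j the MA(infinity) weights, this gives
  gamma(k) - sum_i phi_i gamma(k-i) = c_k,
  c_k = sigma^2 * sum_{j=k..q} theta_j psi_{j-k}   (c_k = 0 for k > q),
using gamma(-m) = gamma(m).
Pure AR (q = 0): c_0 = sigma^2 = 1, c_k = 0 for k >= 1.
Equations for k = 0 and k = 1 (AR order 1):
  gamma(0) = phi_1 gamma(1) + c_0
  gamma(1) = phi_1 gamma(0) + c_1
Substituting the second into the first: gamma(0) (1 - phi_1^2) = c_0 + phi_1 c_1, so
  gamma(0) = c_0 / (1 - phi_1^2) = 1 / (1 - (0.207)^2) = 1 / 0.957151 = 1.044767.
  gamma(1) = phi_1 gamma(0) = (0.207)(1.044767) = 0.216267.
Therefore gamma(1) = 0.2163 (to 4 decimal places).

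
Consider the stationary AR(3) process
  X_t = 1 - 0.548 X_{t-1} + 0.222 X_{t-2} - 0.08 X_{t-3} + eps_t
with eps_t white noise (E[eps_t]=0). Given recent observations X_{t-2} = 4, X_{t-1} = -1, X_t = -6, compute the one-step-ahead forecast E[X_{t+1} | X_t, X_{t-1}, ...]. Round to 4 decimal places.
E[X_{t+1} \mid \mathcal F_t] = 3.7460

For an AR(p) model X_t = c + sum_i phi_i X_{t-i} + eps_t, the
one-step-ahead conditional mean is
  E[X_{t+1} | X_t, ...] = c + sum_i phi_i X_{t+1-i}.
Substitute known values:
  E[X_{t+1} | ...] = 1 + (-0.548) * (-6) + (0.222) * (-1) + (-0.08) * (4)
                   = 3.7460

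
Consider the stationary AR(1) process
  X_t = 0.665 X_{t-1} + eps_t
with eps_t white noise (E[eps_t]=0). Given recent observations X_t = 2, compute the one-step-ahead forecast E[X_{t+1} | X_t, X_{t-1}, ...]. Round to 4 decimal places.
E[X_{t+1} \mid \mathcal F_t] = 1.3300

For an AR(p) model X_t = c + sum_i phi_i X_{t-i} + eps_t, the
one-step-ahead conditional mean is
  E[X_{t+1} | X_t, ...] = c + sum_i phi_i X_{t+1-i}.
Substitute known values:
  E[X_{t+1} | ...] = (0.665) * (2)
                   = 1.3300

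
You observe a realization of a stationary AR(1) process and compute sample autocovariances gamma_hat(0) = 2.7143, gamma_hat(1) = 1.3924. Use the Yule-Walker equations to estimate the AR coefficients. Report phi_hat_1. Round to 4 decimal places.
\hat\phi_{1} = 0.5130

The Yule-Walker equations for an AR(p) process read, in matrix form,
  Gamma_p phi = r_p,   with   (Gamma_p)_{ij} = gamma(|i - j|),
                       (r_p)_i = gamma(i),   i,j = 1..p.
Substitute the sample gammas (Toeplitz matrix and right-hand side of size 1):
  Gamma_p = [[2.7143]]
  r_p     = [1.3924]
With p = 1 this is the single equation gamma(0) phi_1 = gamma(1):
  phi_hat_1 = gamma(1) / gamma(0) = 1.3924 / 2.7143 = 0.5130.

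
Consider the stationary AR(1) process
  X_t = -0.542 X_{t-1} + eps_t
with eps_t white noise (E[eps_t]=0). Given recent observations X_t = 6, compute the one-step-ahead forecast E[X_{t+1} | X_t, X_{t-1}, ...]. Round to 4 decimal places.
E[X_{t+1} \mid \mathcal F_t] = -3.2520

For an AR(p) model X_t = c + sum_i phi_i X_{t-i} + eps_t, the
one-step-ahead conditional mean is
  E[X_{t+1} | X_t, ...] = c + sum_i phi_i X_{t+1-i}.
Substitute known values:
  E[X_{t+1} | ...] = (-0.542) * (6)
                   = -3.2520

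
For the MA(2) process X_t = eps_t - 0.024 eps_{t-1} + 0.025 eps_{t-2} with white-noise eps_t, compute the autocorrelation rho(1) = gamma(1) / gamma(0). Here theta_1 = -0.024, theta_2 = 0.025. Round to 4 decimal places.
\rho(1) = -0.0246

For an MA(q) process with theta_0 = 1, the autocovariance is
  gamma(k) = sigma^2 * sum_{i=0..q-k} theta_i * theta_{i+k},
and rho(k) = gamma(k) / gamma(0). Sigma^2 cancels.
  numerator   = (1)*(-0.024) + (-0.024)*(0.025) = -0.0246.
  denominator = (1)^2 + (-0.024)^2 + (0.025)^2 = 1.001201.
  rho(1) = -0.0246 / 1.001201 = -0.0246.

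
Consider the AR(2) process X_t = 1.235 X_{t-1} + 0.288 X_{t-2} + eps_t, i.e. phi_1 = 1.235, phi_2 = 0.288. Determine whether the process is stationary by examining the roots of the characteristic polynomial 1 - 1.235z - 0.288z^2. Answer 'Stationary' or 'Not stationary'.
\text{Not stationary}

The AR(p) characteristic polynomial is P(z) = 1 - 1.235z - 0.288z^2.
Stationarity requires all roots to lie outside the unit circle, i.e. |z| > 1 for every root.
Set 1 + (-1.235) z + (-0.288) z^2 = 0, i.e. a z^2 + b z + c = 0 with a = -0.288, b = -1.235, c = 1.
Discriminant D = b^2 - 4ac = (-1.235)^2 - 4*(-0.288)*1 = 1.525225 - (-1.152) = 2.677225.
D >= 0, so the roots are real: z = (-b +/- sqrt(D)) / (2a) = (1.235 +/- 1.636223) / (-0.576).
  z_1 = (1.235 + 1.636223) / (-0.576) = -4.9848,   |z_1| = 4.9848.
  z_2 = (1.235 - 1.636223) / (-0.576) = 0.6966,   |z_2| = 0.6966.
Moduli of all roots: 4.9848, 0.6966.
All moduli strictly greater than 1? No.
Verdict: Not stationary.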